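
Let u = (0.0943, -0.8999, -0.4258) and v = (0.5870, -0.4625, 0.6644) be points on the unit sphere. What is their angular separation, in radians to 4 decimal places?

1.3810 rad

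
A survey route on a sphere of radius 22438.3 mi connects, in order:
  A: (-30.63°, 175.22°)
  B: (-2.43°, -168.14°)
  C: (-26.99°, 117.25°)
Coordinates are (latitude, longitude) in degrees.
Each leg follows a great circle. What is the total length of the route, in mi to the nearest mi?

Leg A→B: central angle 0.5637 rad, distance 12647.7 mi.
Leg B→C: central angle 1.3124 rad, distance 29448.4 mi.
Total: 12647.7 + 29448.4 ≈ 42096 mi.

42096 mi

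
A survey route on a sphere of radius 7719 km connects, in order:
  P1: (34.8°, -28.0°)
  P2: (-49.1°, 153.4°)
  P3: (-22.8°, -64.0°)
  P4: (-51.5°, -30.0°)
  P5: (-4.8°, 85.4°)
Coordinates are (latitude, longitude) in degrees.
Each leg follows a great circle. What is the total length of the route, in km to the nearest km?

54807 km

Leg P1→P2: central angle 2.8914 rad, distance 22318.4 km.
Leg P2→P3: central angle 1.7585 rad, distance 13573.7 km.
Leg P3→P4: central angle 0.6777 rad, distance 5230.9 km.
Leg P4→P5: central angle 1.7728 rad, distance 13683.9 km.
Total: 22318.4 + 13573.7 + 5230.9 + 13683.9 ≈ 54807 km.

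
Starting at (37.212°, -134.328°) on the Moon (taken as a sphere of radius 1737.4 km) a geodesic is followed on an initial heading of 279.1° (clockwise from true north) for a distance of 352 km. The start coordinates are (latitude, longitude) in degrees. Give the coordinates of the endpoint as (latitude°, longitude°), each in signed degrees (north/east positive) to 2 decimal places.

38.15°, -148.96°

Angular distance δ = d/R = 352/1737.4 = 0.20260 rad; initial bearing θ = 4.8712 rad.
sin φ₂ = sin φ₁ cos δ + cos φ₁ sin δ cos θ = (0.6048)(0.9795) + (0.7964)(0.2012)(0.1582) = 0.6177, so φ₂ = 38.15°.
Δλ = atan2(sin θ sin δ cos φ₁, cos δ − sin φ₁ sin φ₂) = atan2(-0.1582, 0.6060) = -14.635°.
λ₂ = -134.328° − 14.635° = -148.96°.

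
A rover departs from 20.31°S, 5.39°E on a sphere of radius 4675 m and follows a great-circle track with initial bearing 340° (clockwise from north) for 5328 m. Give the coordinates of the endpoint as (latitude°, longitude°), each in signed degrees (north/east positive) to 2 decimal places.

Angular distance δ = d/R = 5328/4675 = 1.13968 rad; initial bearing θ = 5.9341 rad.
sin φ₂ = sin φ₁ cos δ + cos φ₁ sin δ cos θ = (-0.3471)(0.4179) + (0.9378)(0.9085)(0.9397) = 0.6556, so φ₂ = 40.96°.
Δλ = atan2(sin θ sin δ cos φ₁, cos δ − sin φ₁ sin φ₂) = atan2(-0.2914, 0.6454) = -24.299°.
λ₂ = 5.390° − 24.299° = -18.91°.

40.96°, -18.91°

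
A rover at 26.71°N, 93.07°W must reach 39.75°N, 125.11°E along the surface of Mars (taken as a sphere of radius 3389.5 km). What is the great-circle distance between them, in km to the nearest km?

With latitudes φ₁ = 26.710°, φ₂ = 39.750° and longitude difference Δλ = -141.820°:
cos c = sin φ₁ sin φ₂ + cos φ₁ cos φ₂ cos Δλ = (0.4495)(0.6394) + (0.8933)(0.7688)(-0.7861) = -0.25246,
so c = arccos(-0.25246) = 1.82602 rad.
Distance = R·c = 3389.5 × 1.8260 ≈ 6189 km.

6189 km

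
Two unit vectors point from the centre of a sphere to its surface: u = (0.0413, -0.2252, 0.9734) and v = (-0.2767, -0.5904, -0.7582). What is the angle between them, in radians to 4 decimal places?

2.2351 rad

u·v = -0.6165; |u| = 1.0000, |v| = 1.0000.
cos θ = (u·v)/(|u||v|) = -0.6165, so θ = 2.2351 rad.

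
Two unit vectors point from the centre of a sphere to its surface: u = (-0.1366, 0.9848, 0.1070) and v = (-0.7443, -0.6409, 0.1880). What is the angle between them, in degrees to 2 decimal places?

u·v = -0.5094; |u| = 1.0000, |v| = 1.0000.
cos θ = (u·v)/(|u||v|) = -0.5094, so θ = 120.62°.

120.62°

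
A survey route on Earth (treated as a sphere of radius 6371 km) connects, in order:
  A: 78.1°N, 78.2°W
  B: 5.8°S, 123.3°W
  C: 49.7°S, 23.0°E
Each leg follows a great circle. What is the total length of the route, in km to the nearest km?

22755 km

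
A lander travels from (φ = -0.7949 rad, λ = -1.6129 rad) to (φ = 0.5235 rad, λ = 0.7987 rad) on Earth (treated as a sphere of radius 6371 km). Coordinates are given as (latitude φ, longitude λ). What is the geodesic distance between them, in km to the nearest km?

With latitudes φ₁ = -45.544°, φ₂ = 29.994° and longitude difference Δλ = 138.175°:
cos c = sin φ₁ sin φ₂ + cos φ₁ cos φ₂ cos Δλ = (-0.7138)(0.4999) + (0.7004)(0.8661)(-0.7452) = -0.80883,
so c = arccos(-0.80883) = 2.51296 rad.
Distance = R·c = 6371 × 2.5130 ≈ 16010 km.

16010 km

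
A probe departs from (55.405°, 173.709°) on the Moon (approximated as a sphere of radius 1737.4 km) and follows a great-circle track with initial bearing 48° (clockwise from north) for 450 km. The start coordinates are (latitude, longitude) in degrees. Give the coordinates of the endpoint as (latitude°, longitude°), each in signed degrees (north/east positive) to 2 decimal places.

63.26°, -161.27°

Angular distance δ = d/R = 450/1737.4 = 0.25901 rad; initial bearing θ = 0.8378 rad.
sin φ₂ = sin φ₁ cos δ + cos φ₁ sin δ cos θ = (0.8232)(0.9666) + (0.5678)(0.2561)(0.6691) = 0.8930, so φ₂ = 63.26°.
Δλ = atan2(sin θ sin δ cos φ₁, cos δ − sin φ₁ sin φ₂) = atan2(0.1081, 0.2315) = 25.023°.
λ₂ = 173.709° + 25.023° = 198.73° → -161.27° after wrapping to (−180°, 180°].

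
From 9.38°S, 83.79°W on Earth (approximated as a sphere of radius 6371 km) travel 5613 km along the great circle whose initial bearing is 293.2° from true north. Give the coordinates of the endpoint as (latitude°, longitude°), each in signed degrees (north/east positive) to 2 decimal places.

Angular distance δ = d/R = 5613/6371 = 0.88102 rad; initial bearing θ = 5.1173 rad.
sin φ₂ = sin φ₁ cos δ + cos φ₁ sin δ cos θ = (-0.1630)(0.6364) + (0.9866)(0.7714)(0.3939) = 0.1961, so φ₂ = 11.31°.
Δλ = atan2(sin θ sin δ cos φ₁, cos δ − sin φ₁ sin φ₂) = atan2(-0.6995, 0.6683) = -46.307°.
λ₂ = -83.790° − 46.307° = -130.10°.

11.31°, -130.10°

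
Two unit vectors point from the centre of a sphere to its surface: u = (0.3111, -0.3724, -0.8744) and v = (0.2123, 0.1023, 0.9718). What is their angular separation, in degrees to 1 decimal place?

145.3°

u·v = -0.8218; |u| = 1.0000, |v| = 1.0000.
cos θ = (u·v)/(|u||v|) = -0.8218, so θ = 145.3°.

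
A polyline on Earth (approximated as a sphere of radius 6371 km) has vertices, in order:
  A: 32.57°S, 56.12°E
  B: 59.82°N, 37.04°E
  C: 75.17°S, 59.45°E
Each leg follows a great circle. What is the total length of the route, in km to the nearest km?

25520 km

Leg A→B: central angle 1.6358 rad, distance 10421.8 km.
Leg B→C: central angle 2.3699 rad, distance 15098.4 km.
Total: 10421.8 + 15098.4 ≈ 25520 km.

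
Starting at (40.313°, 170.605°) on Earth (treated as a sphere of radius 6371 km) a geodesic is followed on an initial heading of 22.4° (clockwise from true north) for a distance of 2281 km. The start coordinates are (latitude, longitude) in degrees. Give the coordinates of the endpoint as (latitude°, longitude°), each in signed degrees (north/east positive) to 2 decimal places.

Angular distance δ = d/R = 2281/6371 = 0.35803 rad; initial bearing θ = 0.3910 rad.
sin φ₂ = sin φ₁ cos δ + cos φ₁ sin δ cos θ = (0.6470)(0.9366) + (0.7625)(0.3504)(0.9245) = 0.8530, so φ₂ = 58.54°.
Δλ = atan2(sin θ sin δ cos φ₁, cos δ − sin φ₁ sin φ₂) = atan2(0.1018, 0.3847) = 14.824°.
λ₂ = 170.605° + 14.824° = 185.43° → -174.57° after wrapping to (−180°, 180°].

58.54°, -174.57°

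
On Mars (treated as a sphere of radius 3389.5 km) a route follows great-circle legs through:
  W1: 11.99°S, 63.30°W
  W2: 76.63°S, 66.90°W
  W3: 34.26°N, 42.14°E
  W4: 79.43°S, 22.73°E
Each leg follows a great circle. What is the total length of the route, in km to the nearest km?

18131 km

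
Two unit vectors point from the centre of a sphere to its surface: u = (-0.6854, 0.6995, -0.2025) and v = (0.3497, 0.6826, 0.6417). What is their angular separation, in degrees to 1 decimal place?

u·v = 0.1079; |u| = 1.0000, |v| = 1.0000.
cos θ = (u·v)/(|u||v|) = 0.1078, so θ = 83.8°.

83.8°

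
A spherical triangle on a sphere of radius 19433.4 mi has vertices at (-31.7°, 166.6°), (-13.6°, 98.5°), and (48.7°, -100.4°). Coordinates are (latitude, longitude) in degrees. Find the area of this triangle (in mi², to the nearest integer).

895778058 mi²

Side lengths (central angles): a = 2.4712, b = 2.0088, c = 1.1241 rad; semiperimeter s = 2.8020.
By l'Huilier's theorem, tan(E/4) = √[tan(s/2) tan((s−a)/2) tan((s−b)/2) tan((s−c)/2)], giving spherical excess E = 2.3719 rad.
Area = E·R² = 2.3719 × (19433.4)² ≈ 895778058 mi².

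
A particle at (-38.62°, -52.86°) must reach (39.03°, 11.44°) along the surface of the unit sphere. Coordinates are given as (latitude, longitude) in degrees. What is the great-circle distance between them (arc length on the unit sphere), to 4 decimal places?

1.7010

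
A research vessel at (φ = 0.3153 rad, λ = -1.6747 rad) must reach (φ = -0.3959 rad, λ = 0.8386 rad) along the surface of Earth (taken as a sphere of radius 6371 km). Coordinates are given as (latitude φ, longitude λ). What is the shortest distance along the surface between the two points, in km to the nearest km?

16237 km

In radians: φ₁ = 0.3153, φ₂ = -0.3959, Δλ = 144.001° = 2.5133 rad.
cos c = sin φ₁ sin φ₂ + cos φ₁ cos φ₂ cos Δλ = (0.3101)(-0.3856) + (0.9507)(0.9226)(-0.8090) = -0.82924,
so c = arccos(-0.82924) = 2.54855 rad.
Distance = R·c = 6371 × 2.5485 ≈ 16237 km.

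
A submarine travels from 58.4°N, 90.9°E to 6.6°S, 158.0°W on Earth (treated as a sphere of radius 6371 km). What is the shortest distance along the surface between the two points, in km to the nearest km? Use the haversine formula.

11851 km

Let φ₁ = 1.0193 rad, φ₂ = -0.1152 rad, and Δλ = 1.9391 rad.
Haversine: a = sin²(Δφ/2) + cos φ₁ cos φ₂ sin²(Δλ/2) = 0.2887 + (0.5240)(0.9934)(0.6800) = 0.64264.
Central angle c = 2·arcsin(√a) = 1.86009 rad.
Distance = R·c = 6371 × 1.8601 ≈ 11851 km.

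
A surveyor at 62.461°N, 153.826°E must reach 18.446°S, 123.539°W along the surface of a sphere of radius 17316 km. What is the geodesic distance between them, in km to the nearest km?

31118 km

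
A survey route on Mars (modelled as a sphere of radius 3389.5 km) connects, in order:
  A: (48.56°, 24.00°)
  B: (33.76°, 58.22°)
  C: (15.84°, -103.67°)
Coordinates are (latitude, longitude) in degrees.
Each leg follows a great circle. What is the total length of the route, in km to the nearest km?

Leg A→B: central angle 0.5124 rad, distance 1736.8 km.
Leg B→C: central angle 2.2250 rad, distance 7541.5 km.
Total: 1736.8 + 7541.5 ≈ 9278 km.

9278 km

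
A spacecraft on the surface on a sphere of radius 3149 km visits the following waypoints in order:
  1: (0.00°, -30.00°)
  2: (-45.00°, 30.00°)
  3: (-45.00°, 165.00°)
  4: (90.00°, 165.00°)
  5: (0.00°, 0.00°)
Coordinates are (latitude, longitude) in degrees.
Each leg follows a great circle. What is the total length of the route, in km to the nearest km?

20658 km

Leg 1→2: central angle 1.2094 rad, distance 3808.5 km.
Leg 2→3: central angle 1.4238 rad, distance 4483.6 km.
Leg 3→4: central angle 2.3562 rad, distance 7419.7 km.
Leg 4→5: central angle 1.5708 rad, distance 4946.4 km.
Total: 3808.5 + 4483.6 + 7419.7 + 4946.4 ≈ 20658 km.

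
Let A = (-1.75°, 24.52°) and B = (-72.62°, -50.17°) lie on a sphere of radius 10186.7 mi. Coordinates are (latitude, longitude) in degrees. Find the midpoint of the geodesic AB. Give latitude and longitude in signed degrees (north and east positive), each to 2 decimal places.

-41.42°, 9.56°

The central angle between A and B is δ = 1.4626 rad.
With f = 0.5, the slerp weights are sin((1−f)δ)/sin δ = 0.6718 and sin(fδ)/sin δ = 0.6718.
Weighted sum of the unit vectors: (0.6718)·(0.9094,0.4148,-0.0305) + (0.6718)·(0.1913,-0.2294,-0.9543) = (0.7394, 0.1246, -0.6616).
Converting back: φ = atan2(z, √(x²+y²)) = -41.42°, λ = atan2(y, x) = 9.56°.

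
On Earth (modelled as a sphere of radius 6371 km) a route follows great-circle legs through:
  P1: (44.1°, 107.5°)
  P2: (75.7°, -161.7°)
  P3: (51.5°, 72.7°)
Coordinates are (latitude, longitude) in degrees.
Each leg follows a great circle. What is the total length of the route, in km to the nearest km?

Leg P1→P2: central angle 0.8341 rad, distance 5313.8 km.
Leg P2→P3: central angle 0.8381 rad, distance 5339.7 km.
Total: 5313.8 + 5339.7 ≈ 10654 km.

10654 km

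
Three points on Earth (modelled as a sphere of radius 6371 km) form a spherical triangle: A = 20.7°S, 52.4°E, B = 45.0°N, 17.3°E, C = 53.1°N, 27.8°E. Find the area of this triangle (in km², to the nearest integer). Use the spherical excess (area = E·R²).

5383435 km²

Side lengths (central angles): a = 0.1851, b = 1.3408, c = 1.2753 rad; semiperimeter s = 1.4006.
By l'Huilier's theorem, tan(E/4) = √[tan(s/2) tan((s−a)/2) tan((s−b)/2) tan((s−c)/2)], giving spherical excess E = 0.1326 rad.
Area = E·R² = 0.1326 × (6371)² ≈ 5383435 km².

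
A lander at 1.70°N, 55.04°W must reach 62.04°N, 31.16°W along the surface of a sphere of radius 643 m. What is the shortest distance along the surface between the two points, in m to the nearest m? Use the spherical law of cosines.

706 m

Let φ₁ = 0.0297 rad, φ₂ = 1.0828 rad, and Δλ = 0.4168 rad.
cos c = sin φ₁ sin φ₂ + cos φ₁ cos φ₂ cos Δλ = (0.0297)(0.8833) + (0.9996)(0.4689)(0.9144) = 0.45473,
so c = arccos(0.45473) = 1.09872 rad.
Distance = R·c = 643 × 1.0987 ≈ 706 m.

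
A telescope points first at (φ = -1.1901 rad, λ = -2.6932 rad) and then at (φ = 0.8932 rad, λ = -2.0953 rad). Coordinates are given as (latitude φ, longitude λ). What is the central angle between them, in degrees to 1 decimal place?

122.1°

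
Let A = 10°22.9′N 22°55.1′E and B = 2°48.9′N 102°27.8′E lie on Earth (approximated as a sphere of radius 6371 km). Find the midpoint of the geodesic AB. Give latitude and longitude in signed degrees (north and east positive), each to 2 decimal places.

8.56°, 63.06°

The central angle between A and B is δ = 1.3826 rad.
With f = 0.5, the slerp weights are sin((1−f)δ)/sin δ = 0.6490 and sin(fδ)/sin δ = 0.6490.
Weighted sum of the unit vectors: (0.6490)·(0.9060,0.3830,0.1802) + (0.6490)·(-0.2156,0.9753,0.0491) = (0.4481, 0.8815, 0.1488).
Converting back: φ = atan2(z, √(x²+y²)) = 8.56°, λ = atan2(y, x) = 63.06°.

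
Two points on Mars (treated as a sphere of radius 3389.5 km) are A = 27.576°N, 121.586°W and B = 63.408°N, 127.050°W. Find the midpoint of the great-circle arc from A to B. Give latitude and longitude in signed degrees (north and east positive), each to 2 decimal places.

45.52°, -123.42°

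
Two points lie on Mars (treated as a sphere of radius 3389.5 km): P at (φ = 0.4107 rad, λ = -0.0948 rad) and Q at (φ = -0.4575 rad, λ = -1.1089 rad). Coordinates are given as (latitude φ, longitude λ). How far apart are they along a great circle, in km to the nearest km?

With latitudes φ₁ = 23.531°, φ₂ = -26.213° and longitude difference Δλ = -58.104°:
cos c = sin φ₁ sin φ₂ + cos φ₁ cos φ₂ cos Δλ = (0.3993)(-0.4417) + (0.9168)(0.8972)(0.5284) = 0.25827,
so c = arccos(0.25827) = 1.30956 rad.
Distance = R·c = 3389.5 × 1.3096 ≈ 4439 km.

4439 km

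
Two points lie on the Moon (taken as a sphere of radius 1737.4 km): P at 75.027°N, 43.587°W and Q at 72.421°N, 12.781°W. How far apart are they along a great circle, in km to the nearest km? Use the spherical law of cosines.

270 km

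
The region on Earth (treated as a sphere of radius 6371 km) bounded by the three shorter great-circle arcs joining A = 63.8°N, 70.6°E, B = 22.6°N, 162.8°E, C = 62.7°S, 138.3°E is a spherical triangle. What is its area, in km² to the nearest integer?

59779828 km²

Side lengths (central angles): a = 1.5270, b = 2.3753, c = 1.2354 rad; semiperimeter s = 2.5688.
By l'Huilier's theorem, tan(E/4) = √[tan(s/2) tan((s−a)/2) tan((s−b)/2) tan((s−c)/2)], giving spherical excess E = 1.4728 rad.
Area = E·R² = 1.4728 × (6371)² ≈ 59779828 km².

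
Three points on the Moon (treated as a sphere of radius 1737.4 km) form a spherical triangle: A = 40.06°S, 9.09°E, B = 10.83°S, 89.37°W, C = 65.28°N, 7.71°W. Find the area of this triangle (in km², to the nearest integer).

Side lengths (central angles): a = 1.6821, b = 1.8527, c = 1.5605 rad; semiperimeter s = 2.5477.
By l'Huilier's theorem, tan(E/4) = √[tan(s/2) tan((s−a)/2) tan((s−b)/2) tan((s−c)/2)], giving spherical excess E = 1.9878 rad.
Area = E·R² = 1.9878 × (1737.4)² ≈ 6000347 km².

6000347 km²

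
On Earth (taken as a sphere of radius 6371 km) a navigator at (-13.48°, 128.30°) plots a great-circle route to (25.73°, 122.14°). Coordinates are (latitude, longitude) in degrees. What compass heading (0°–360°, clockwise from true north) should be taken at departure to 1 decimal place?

With φ₁ = -0.2353, φ₂ = 0.4491, Δλ = -0.1075 rad, the forward-azimuth formula gives
θ = atan2( sin Δλ cos φ₂ , cos φ₁ sin φ₂ − sin φ₁ cos φ₂ cos Δλ ) = atan2(-0.0967, 0.6310) = -8.71°.
Adding 360° brings this into [0°, 360°): 351.3°.

351.3°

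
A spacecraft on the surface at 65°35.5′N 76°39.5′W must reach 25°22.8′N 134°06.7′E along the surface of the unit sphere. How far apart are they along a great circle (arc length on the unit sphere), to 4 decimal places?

1.5012

In radians: φ₁ = 1.1448, φ₂ = 0.4430, Δλ = -149.230° = -2.6046 rad.
cos c = sin φ₁ sin φ₂ + cos φ₁ cos φ₂ cos Δλ = (0.9106)(0.4286) + (0.4132)(0.9035)(-0.8592) = 0.06952,
so c = arccos(0.06952) = 1.50122 rad.
On the unit sphere the arc length equals the central angle: 1.5012.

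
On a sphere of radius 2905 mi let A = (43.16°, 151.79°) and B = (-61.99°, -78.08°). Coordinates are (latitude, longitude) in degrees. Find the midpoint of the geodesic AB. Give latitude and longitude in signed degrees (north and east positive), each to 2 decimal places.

-19.62°, -168.13°

Central angle δ = 2.5405 rad. Interpolating on the sphere with fraction f = 0.5:
P = [sin((1−f)δ)·A + sin(fδ)·B] / sin δ = 1.6889·A + 1.6889·B in Cartesian coordinates,
giving P = (-0.9218, -0.1937, -0.3358), i.e. latitude -19.62°, longitude -168.13°.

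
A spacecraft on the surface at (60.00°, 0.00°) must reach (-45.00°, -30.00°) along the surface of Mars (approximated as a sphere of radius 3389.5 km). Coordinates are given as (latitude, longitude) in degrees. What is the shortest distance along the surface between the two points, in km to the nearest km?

Let φ₁ = 1.0472 rad, φ₂ = -0.7854 rad, and Δλ = -0.5236 rad.
cos c = sin φ₁ sin φ₂ + cos φ₁ cos φ₂ cos Δλ = (0.8660)(-0.7071) + (0.5000)(0.7071)(0.8660) = -0.30619,
so c = arccos(-0.30619) = 1.88198 rad.
Distance = R·c = 3389.5 × 1.8820 ≈ 6379 km.

6379 km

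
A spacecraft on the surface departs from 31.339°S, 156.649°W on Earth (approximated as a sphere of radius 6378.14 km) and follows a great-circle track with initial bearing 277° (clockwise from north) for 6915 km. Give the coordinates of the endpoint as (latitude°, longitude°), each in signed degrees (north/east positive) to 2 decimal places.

Angular distance δ = d/R = 6915/6378.14 = 1.08417 rad; initial bearing θ = 4.8346 rad.
sin φ₂ = sin φ₁ cos δ + cos φ₁ sin δ cos θ = (-0.5201)(0.4676) + (0.8541)(0.8839)(0.1219) = -0.1512, so φ₂ = -8.70°.
Δλ = atan2(sin θ sin δ cos φ₁, cos δ − sin φ₁ sin φ₂) = atan2(-0.7493, 0.3890) = -62.565°.
λ₂ = -156.649° − 62.565° = -219.21° → 140.79° after wrapping to (−180°, 180°].

-8.70°, 140.79°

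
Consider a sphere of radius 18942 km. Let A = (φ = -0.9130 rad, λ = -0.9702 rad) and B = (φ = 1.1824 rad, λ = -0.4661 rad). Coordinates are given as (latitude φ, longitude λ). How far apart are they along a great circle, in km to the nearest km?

With latitudes φ₁ = -52.311°, φ₂ = 67.747° and longitude difference Δλ = 28.883°:
Haversine: a = sin²(Δφ/2) + cos φ₁ cos φ₂ sin²(Δλ/2) = 0.7504 + (0.6114)(0.3787)(0.0622) = 0.76484.
Central angle c = 2·arcsin(√a) = 2.12901 rad.
Distance = R·c = 18942 × 2.1290 ≈ 40328 km.

40328 km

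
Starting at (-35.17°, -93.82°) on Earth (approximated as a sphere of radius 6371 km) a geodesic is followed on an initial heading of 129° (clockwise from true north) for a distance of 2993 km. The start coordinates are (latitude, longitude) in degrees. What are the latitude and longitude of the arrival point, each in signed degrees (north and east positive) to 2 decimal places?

-48.29°, -61.90°

Angular distance δ = d/R = 2993/6371 = 0.46978 rad; initial bearing θ = 2.2515 rad.
sin φ₂ = sin φ₁ cos δ + cos φ₁ sin δ cos θ = (-0.5760)(0.8917) + (0.8174)(0.4527)(-0.6293) = -0.7465, so φ₂ = -48.29°.
Δλ = atan2(sin θ sin δ cos φ₁, cos δ − sin φ₁ sin φ₂) = atan2(0.2876, 0.4617) = 31.919°.
λ₂ = -93.820° + 31.919° = -61.90°.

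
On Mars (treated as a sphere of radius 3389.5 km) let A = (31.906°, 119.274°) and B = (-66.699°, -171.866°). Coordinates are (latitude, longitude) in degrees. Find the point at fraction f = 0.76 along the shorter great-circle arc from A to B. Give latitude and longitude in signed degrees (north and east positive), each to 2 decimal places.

-46.61°, 154.31°

The central angle between A and B is δ = 1.9437 rad.
With f = 0.76, the slerp weights are sin((1−f)δ)/sin δ = 0.4829 and sin(fδ)/sin δ = 1.0691.
Weighted sum of the unit vectors: (0.4829)·(-0.4151,0.7405,0.5285) + (1.0691)·(-0.3916,-0.0560,-0.9184) = (-0.6191, 0.2978, -0.7267).
Converting back: φ = atan2(z, √(x²+y²)) = -46.61°, λ = atan2(y, x) = 154.31°.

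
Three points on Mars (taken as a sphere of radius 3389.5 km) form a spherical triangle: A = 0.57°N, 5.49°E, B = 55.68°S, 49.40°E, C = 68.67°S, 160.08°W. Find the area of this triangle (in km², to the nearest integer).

6042543 km²

Side lengths (central angles): a = 0.9387, b = 1.9407, c = 1.1615 rad; semiperimeter s = 2.0205.
By l'Huilier's theorem, tan(E/4) = √[tan(s/2) tan((s−a)/2) tan((s−b)/2) tan((s−c)/2)], giving spherical excess E = 0.5260 rad.
Area = E·R² = 0.5260 × (3389.5)² ≈ 6042543 km².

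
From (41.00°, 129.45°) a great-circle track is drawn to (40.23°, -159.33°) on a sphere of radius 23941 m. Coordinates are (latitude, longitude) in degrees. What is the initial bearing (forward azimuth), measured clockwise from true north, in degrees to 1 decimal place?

Δλ = 71.220° = 1.2430 rad.
y = sin Δλ · cos φ₂ = (0.9468)(0.7635) = 0.7228
x = cos φ₁ sin φ₂ − sin φ₁ cos φ₂ cos Δλ = (0.7547)(0.6459) − (0.6561)(0.7635)(0.3219) = 0.3262
θ = atan2(y, x) = 65.71°, so the bearing is 65.7°.

65.7°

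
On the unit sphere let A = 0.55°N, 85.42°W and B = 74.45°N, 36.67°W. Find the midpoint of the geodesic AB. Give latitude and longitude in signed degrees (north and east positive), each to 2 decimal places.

39.18°, -75.70°

The central angle between A and B is δ = 1.3837 rad.
With f = 0.5, the slerp weights are sin((1−f)δ)/sin δ = 0.6493 and sin(fδ)/sin δ = 0.6493.
Weighted sum of the unit vectors: (0.6493)·(0.0798,-0.9968,0.0096) + (0.6493)·(0.2150,-0.1601,0.9634) = (0.1915, -0.7511, 0.6318).
Converting back: φ = atan2(z, √(x²+y²)) = 39.18°, λ = atan2(y, x) = -75.70°.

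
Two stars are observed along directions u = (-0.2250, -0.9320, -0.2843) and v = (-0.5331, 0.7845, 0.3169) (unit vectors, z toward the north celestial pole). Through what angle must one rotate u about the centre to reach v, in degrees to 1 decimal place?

u·v = -0.7013; |u| = 1.0000, |v| = 1.0000.
cos θ = (u·v)/(|u||v|) = -0.7013, so θ = 134.5°.

134.5°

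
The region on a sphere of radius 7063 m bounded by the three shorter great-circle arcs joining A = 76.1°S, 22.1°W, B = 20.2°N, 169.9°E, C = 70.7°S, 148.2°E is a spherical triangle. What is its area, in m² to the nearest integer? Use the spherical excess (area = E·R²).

Side lengths (central angles): a = 1.6085, b = 0.5774, c = 2.1600 rad; semiperimeter s = 2.1729.
By l'Huilier's theorem, tan(E/4) = √[tan(s/2) tan((s−a)/2) tan((s−b)/2) tan((s−c)/2)], giving spherical excess E = 0.2414 rad.
Area = E·R² = 0.2414 × (7063)² ≈ 12043064 m².

12043064 m²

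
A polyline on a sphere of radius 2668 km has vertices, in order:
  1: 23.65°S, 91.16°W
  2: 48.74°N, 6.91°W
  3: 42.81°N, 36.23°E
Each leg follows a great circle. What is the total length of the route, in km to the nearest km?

6249 km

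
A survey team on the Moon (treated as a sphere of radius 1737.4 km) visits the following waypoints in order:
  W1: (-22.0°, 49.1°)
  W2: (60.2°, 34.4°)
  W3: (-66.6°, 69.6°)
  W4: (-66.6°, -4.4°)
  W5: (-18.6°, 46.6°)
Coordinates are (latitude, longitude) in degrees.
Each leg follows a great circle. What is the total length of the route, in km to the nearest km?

Leg W1→W2: central angle 1.4499 rad, distance 2519.0 km.
Leg W2→W3: central angle 2.2590 rad, distance 3924.7 km.
Leg W3→W4: central angle 0.4827 rad, distance 838.6 km.
Leg W4→W5: central angle 1.0127 rad, distance 1759.4 km.
Total: 2519.0 + 3924.7 + 838.6 + 1759.4 ≈ 9042 km.

9042 km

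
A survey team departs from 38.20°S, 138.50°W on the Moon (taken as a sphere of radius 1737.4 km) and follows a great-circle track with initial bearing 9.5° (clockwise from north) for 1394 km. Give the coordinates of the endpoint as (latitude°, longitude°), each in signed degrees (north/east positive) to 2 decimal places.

Angular distance δ = d/R = 1394/1737.4 = 0.80235 rad; initial bearing θ = 0.1658 rad.
sin φ₂ = sin φ₁ cos δ + cos φ₁ sin δ cos θ = (-0.6184)(0.6950) + (0.7859)(0.7190)(0.9863) = 0.1275, so φ₂ = 7.32°.
Δλ = atan2(sin θ sin δ cos φ₁, cos δ − sin φ₁ sin φ₂) = atan2(0.0933, 0.7738) = 6.872°.
λ₂ = -138.500° + 6.872° = -131.63°.

7.32°, -131.63°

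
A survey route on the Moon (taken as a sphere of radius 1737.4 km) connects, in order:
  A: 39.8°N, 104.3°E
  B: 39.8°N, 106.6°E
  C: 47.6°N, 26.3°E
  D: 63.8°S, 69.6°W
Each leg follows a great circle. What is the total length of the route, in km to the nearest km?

Leg A→B: central angle 0.0308 rad, distance 53.6 km.
Leg B→C: central angle 0.9764 rad, distance 1696.5 km.
Leg C→D: central angle 2.3367 rad, distance 4059.8 km.
Total: 53.6 + 1696.5 + 4059.8 ≈ 5810 km.

5810 km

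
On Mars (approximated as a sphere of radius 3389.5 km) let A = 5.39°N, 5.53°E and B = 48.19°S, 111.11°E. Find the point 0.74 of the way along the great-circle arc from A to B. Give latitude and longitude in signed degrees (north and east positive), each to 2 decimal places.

-44.93°, 71.48°

The central angle between A and B is δ = 1.8217 rad.
With f = 0.74, the slerp weights are sin((1−f)δ)/sin δ = 0.4709 and sin(fδ)/sin δ = 1.0068.
Weighted sum of the unit vectors: (0.4709)·(0.9909,0.0959,0.0939) + (1.0068)·(-0.2401,0.6219,-0.7454) = (0.2249, 0.6713, -0.7062).
Converting back: φ = atan2(z, √(x²+y²)) = -44.93°, λ = atan2(y, x) = 71.48°.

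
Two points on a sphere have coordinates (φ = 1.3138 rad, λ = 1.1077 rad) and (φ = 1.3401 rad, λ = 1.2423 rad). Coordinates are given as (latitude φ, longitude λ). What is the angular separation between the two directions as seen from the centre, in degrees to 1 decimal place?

2.4°

Let φ₁ = 1.3138 rad, φ₂ = 1.3401 rad, and Δλ = 0.1346 rad.
Haversine: a = sin²(Δφ/2) + cos φ₁ cos φ₂ sin²(Δλ/2) = 0.0002 + (0.2542)(0.2287)(0.0045) = 0.00044.
Central angle c = 2·arcsin(√a) = 0.04175 rad.
So the angular separation is 2.4°.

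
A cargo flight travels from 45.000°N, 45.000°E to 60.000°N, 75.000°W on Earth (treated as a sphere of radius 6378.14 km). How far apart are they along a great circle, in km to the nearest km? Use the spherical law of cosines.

Let φ₁ = 0.7854 rad, φ₂ = 1.0472 rad, and Δλ = -2.0944 rad.
cos c = sin φ₁ sin φ₂ + cos φ₁ cos φ₂ cos Δλ = (0.7071)(0.8660) + (0.7071)(0.5000)(-0.5000) = 0.43560,
so c = arccos(0.43560) = 1.12010 rad.
Distance = R·c = 6378.14 × 1.1201 ≈ 7144 km.

7144 km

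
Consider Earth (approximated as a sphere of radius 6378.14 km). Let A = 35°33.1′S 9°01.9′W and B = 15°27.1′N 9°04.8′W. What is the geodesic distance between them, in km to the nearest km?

Let φ₁ = -0.6205 rad, φ₂ = 0.2697 rad, and Δλ = -0.0008 rad.
Haversine: a = sin²(Δφ/2) + cos φ₁ cos φ₂ sin²(Δλ/2) = 0.1854 + (0.8136)(0.9639)(0.0000) = 0.18536.
Central angle c = 2·arcsin(√a) = 0.89018 rad.
Distance = R·c = 6378.14 × 0.8902 ≈ 5678 km.

5678 km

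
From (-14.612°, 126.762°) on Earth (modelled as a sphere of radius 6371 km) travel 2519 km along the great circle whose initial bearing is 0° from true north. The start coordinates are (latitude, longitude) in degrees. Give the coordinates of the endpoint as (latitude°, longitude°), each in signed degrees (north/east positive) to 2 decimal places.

Angular distance δ = d/R = 2519/6371 = 0.39539 rad; initial bearing θ = 0.0000 rad.
sin φ₂ = sin φ₁ cos δ + cos φ₁ sin δ cos θ = (-0.2523)(0.9228) + (0.9677)(0.3852)(1.0000) = 0.1399, so φ₂ = 8.04°.
Δλ = atan2(sin θ sin δ cos φ₁, cos δ − sin φ₁ sin φ₂) = atan2(0.0000, 0.9581) = 0.000°.
λ₂ = 126.762° + 0.000° = 126.76°.

8.04°, 126.76°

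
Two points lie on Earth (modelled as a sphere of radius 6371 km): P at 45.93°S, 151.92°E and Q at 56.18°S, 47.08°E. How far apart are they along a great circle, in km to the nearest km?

6688 km

In radians: φ₁ = -0.8016, φ₂ = -0.9805, Δλ = -104.840° = -1.8298 rad.
Haversine: a = sin²(Δφ/2) + cos φ₁ cos φ₂ sin²(Δλ/2) = 0.0080 + (0.6955)(0.5566)(0.6281) = 0.25112.
Central angle c = 2·arcsin(√a) = 1.04978 rad.
Distance = R·c = 6371 × 1.0498 ≈ 6688 km.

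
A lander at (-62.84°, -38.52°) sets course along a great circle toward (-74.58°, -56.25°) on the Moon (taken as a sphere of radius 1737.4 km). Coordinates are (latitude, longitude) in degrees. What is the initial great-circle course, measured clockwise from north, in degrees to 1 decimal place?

With φ₁ = -1.0968, φ₂ = -1.3017, Δλ = -0.3094 rad, the forward-azimuth formula gives
θ = atan2( sin Δλ cos φ₂ , cos φ₁ sin φ₂ − sin φ₁ cos φ₂ cos Δλ ) = atan2(-0.0810, -0.2147) = -159.34°.
Adding 360° brings this into [0°, 360°): 200.7°.

200.7°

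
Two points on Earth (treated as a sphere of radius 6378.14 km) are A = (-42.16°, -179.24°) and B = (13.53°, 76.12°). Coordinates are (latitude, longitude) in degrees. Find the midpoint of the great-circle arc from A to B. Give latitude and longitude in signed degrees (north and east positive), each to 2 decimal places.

Central angle δ = 1.9168 rad. Interpolating on the sphere with fraction f = 0.5:
P = [sin((1−f)δ)·A + sin(fδ)·B] / sin δ = 0.8699·A + 0.8699·B in Cartesian coordinates,
giving P = (-0.4419, 0.8125, -0.3803), i.e. latitude -22.35°, longitude 118.54°.

-22.35°, 118.54°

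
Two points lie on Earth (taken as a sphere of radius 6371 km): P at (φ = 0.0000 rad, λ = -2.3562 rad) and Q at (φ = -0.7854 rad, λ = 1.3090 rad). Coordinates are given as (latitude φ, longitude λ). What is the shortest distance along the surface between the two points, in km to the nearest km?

With latitudes φ₁ = 0.000°, φ₂ = -45.000° and longitude difference Δλ = -150.000°:
Haversine: a = sin²(Δφ/2) + cos φ₁ cos φ₂ sin²(Δλ/2) = 0.1464 + (1.0000)(0.7071)(0.9330) = 0.80618.
Central angle c = 2·arcsin(√a) = 2.22985 rad.
Distance = R·c = 6371 × 2.2298 ≈ 14206 km.

14206 km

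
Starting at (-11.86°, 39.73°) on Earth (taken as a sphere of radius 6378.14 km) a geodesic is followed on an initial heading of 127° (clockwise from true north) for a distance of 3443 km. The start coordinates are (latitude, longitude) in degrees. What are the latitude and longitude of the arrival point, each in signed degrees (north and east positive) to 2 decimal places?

Angular distance δ = d/R = 3443/6378.14 = 0.53981 rad; initial bearing θ = 2.2166 rad.
sin φ₂ = sin φ₁ cos δ + cos φ₁ sin δ cos θ = (-0.2055)(0.8578) + (0.9787)(0.5140)(-0.6018) = -0.4790, so φ₂ = -28.62°.
Δλ = atan2(sin θ sin δ cos φ₁, cos δ − sin φ₁ sin φ₂) = atan2(0.4017, 0.7594) = 27.880°.
λ₂ = 39.730° + 27.880° = 67.61°.

-28.62°, 67.61°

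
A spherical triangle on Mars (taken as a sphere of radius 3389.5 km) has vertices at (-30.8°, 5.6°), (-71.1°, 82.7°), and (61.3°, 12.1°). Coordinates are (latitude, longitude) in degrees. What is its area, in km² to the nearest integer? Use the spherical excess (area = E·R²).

Side lengths (central angles): a = 2.4626, b = 1.6101, c = 0.9926 rad; semiperimeter s = 2.5326.
By l'Huilier's theorem, tan(E/4) = √[tan(s/2) tan((s−a)/2) tan((s−b)/2) tan((s−c)/2)], giving spherical excess E = 0.9111 rad.
Area = E·R² = 0.9111 × (3389.5)² ≈ 10467647 km².

10467647 km²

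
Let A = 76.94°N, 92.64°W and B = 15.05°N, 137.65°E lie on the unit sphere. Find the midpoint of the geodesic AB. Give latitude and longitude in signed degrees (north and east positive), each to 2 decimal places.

Central angle δ = 1.4570 rad. Interpolating on the sphere with fraction f = 0.5:
P = [sin((1−f)δ)·A + sin(fδ)·B] / sin δ = 0.6701·A + 0.6701·B in Cartesian coordinates,
giving P = (-0.4852, 0.2847, 0.8268), i.e. latitude 55.77°, longitude 149.60°.

55.77°, 149.60°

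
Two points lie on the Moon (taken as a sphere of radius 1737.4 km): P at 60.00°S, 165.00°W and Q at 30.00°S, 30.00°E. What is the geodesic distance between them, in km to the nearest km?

Let φ₁ = -1.0472 rad, φ₂ = -0.5236 rad, and Δλ = -2.8798 rad.
cos c = sin φ₁ sin φ₂ + cos φ₁ cos φ₂ cos Δλ = (-0.8660)(-0.5000) + (0.5000)(0.8660)(-0.9659) = 0.01475,
so c = arccos(0.01475) = 1.55604 rad.
Distance = R·c = 1737.4 × 1.5560 ≈ 2703 km.

2703 km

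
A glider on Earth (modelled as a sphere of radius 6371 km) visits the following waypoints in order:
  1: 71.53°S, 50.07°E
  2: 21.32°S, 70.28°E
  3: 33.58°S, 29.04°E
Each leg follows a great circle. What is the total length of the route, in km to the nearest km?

Leg 1→2: central angle 0.8998 rad, distance 5732.3 km.
Leg 2→3: central angle 0.6686 rad, distance 4259.7 km.
Total: 5732.3 + 4259.7 ≈ 9992 km.

9992 km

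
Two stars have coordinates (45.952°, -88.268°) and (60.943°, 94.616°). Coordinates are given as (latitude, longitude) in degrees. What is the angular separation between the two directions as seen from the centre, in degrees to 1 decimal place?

73.1°

In radians: φ₁ = 0.8020, φ₂ = 1.0637, Δλ = -177.116° = -3.0913 rad.
Haversine: a = sin²(Δφ/2) + cos φ₁ cos φ₂ sin²(Δλ/2) = 0.0170 + (0.6953)(0.4857)(0.9994) = 0.35448.
Central angle c = 2·arcsin(√a) = 1.27548 rad.
So the angular separation is 73.1°.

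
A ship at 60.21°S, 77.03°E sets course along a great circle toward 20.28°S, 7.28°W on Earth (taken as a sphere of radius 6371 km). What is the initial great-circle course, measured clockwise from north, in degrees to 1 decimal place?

Δλ = -84.310° = -1.4715 rad.
y = sin Δλ · cos φ₂ = (-0.9951)(0.9380) = -0.9334
x = cos φ₁ sin φ₂ − sin φ₁ cos φ₂ cos Δλ = (0.4968)(-0.3466) − (-0.8679)(0.9380)(0.0991) = -0.0915
θ = atan2(y, x) = -95.60°; adding 360° gives 264.4°.

264.4°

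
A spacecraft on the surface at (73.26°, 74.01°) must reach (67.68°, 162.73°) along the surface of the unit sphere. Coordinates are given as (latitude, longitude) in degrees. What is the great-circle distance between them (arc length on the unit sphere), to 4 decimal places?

Let φ₁ = 1.2786 rad, φ₂ = 1.1812 rad, and Δλ = 1.5485 rad.
cos c = sin φ₁ sin φ₂ + cos φ₁ cos φ₂ cos Δλ = (0.9576)(0.9251) + (0.2880)(0.3798)(0.0223) = 0.88832,
so c = arccos(0.88832) = 0.47713 rad.
On the unit sphere the arc length equals the central angle: 0.4771.

0.4771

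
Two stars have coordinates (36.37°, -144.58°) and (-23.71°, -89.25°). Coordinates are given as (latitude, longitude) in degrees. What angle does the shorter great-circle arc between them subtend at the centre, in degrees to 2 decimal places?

With latitudes φ₁ = 36.370°, φ₂ = -23.710° and longitude difference Δλ = 55.330°:
Haversine: a = sin²(Δφ/2) + cos φ₁ cos φ₂ sin²(Δλ/2) = 0.2506 + (0.8052)(0.9156)(0.2156) = 0.40954.
Central angle c = 2·arcsin(√a) = 1.38887 rad.
So the angular separation is 79.58°.

79.58°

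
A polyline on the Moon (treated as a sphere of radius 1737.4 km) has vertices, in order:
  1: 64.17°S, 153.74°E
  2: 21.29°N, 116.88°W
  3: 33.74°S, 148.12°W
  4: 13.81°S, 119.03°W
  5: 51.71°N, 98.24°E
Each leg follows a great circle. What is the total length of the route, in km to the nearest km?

Leg 1→2: central angle 1.8991 rad, distance 3299.5 km.
Leg 2→3: central angle 1.0919 rad, distance 1897.1 km.
Leg 3→4: central angle 0.5767 rad, distance 1002.0 km.
Leg 4→5: central angle 2.2999 rad, distance 3995.9 km.
Total: 3299.5 + 1897.1 + 1002.0 + 3995.9 ≈ 10194 km.

10194 km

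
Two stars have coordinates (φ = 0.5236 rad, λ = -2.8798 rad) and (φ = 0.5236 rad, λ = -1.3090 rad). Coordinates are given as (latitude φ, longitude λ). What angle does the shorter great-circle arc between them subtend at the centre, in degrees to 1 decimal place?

75.5°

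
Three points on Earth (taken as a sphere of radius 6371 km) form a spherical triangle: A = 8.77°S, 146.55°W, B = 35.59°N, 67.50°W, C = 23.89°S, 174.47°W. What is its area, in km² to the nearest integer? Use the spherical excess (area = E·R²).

1937143 km²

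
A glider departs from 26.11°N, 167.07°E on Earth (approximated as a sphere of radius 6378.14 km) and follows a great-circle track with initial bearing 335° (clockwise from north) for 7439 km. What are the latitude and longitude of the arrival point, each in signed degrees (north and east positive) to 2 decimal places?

Angular distance δ = d/R = 7439/6378.14 = 1.16633 rad; initial bearing θ = 5.8469 rad.
sin φ₂ = sin φ₁ cos δ + cos φ₁ sin δ cos θ = (0.4401)(0.3935) + (0.8980)(0.9193)(0.9063) = 0.9213, so φ₂ = 67.12°.
Δλ = atan2(sin θ sin δ cos φ₁, cos δ − sin φ₁ sin φ₂) = atan2(-0.3489, -0.0119) = -91.962°.
λ₂ = 167.070° − 91.962° = 75.11°.

67.12°, 75.11°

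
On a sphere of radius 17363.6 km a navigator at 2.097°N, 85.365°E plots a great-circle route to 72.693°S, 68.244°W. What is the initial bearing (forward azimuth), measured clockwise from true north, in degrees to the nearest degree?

Δλ = -153.609° = -2.6810 rad.
y = sin Δλ · cos φ₂ = (-0.4445)(0.2975) = -0.1322
x = cos φ₁ sin φ₂ − sin φ₁ cos φ₂ cos Δλ = (0.9993)(-0.9547) − (0.0366)(0.2975)(-0.8958) = -0.9443
θ = atan2(y, x) = -172.03°; adding 360° gives 188°.

188°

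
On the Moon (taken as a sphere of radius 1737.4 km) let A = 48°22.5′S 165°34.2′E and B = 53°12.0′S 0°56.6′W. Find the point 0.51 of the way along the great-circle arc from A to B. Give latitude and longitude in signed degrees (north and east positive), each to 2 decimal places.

-84.30°, 98.73°

The central angle between A and B is δ = 1.3576 rad.
With f = 0.51, the slerp weights are sin((1−f)δ)/sin δ = 0.6315 and sin(fδ)/sin δ = 0.6531.
Weighted sum of the unit vectors: (0.6315)·(-0.6433,0.1655,-0.7475) + (0.6531)·(0.5989,-0.0099,-0.8007) = (-0.0151, 0.0981, -0.9951).
Converting back: φ = atan2(z, √(x²+y²)) = -84.30°, λ = atan2(y, x) = 98.73°.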